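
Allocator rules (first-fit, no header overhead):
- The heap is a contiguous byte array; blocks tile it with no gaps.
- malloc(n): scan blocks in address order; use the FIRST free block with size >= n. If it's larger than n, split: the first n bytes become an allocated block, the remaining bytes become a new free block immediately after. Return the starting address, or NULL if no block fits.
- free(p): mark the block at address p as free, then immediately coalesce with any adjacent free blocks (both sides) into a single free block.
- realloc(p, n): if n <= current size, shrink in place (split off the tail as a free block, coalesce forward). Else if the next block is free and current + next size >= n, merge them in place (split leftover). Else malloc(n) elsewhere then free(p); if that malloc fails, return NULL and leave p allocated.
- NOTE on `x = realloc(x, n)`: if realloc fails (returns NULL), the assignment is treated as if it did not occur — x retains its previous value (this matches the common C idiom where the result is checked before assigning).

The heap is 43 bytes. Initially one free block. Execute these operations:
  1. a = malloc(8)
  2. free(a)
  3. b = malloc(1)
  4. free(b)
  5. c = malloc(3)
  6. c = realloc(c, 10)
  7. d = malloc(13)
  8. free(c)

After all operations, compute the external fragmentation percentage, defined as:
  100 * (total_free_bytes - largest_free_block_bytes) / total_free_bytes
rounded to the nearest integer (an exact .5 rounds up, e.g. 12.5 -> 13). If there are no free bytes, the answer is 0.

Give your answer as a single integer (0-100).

Answer: 33

Derivation:
Op 1: a = malloc(8) -> a = 0; heap: [0-7 ALLOC][8-42 FREE]
Op 2: free(a) -> (freed a); heap: [0-42 FREE]
Op 3: b = malloc(1) -> b = 0; heap: [0-0 ALLOC][1-42 FREE]
Op 4: free(b) -> (freed b); heap: [0-42 FREE]
Op 5: c = malloc(3) -> c = 0; heap: [0-2 ALLOC][3-42 FREE]
Op 6: c = realloc(c, 10) -> c = 0; heap: [0-9 ALLOC][10-42 FREE]
Op 7: d = malloc(13) -> d = 10; heap: [0-9 ALLOC][10-22 ALLOC][23-42 FREE]
Op 8: free(c) -> (freed c); heap: [0-9 FREE][10-22 ALLOC][23-42 FREE]
Free blocks: [10 20] total_free=30 largest=20 -> 100*(30-20)/30 = 1000/30 ≈ 33.333 -> rounds to 33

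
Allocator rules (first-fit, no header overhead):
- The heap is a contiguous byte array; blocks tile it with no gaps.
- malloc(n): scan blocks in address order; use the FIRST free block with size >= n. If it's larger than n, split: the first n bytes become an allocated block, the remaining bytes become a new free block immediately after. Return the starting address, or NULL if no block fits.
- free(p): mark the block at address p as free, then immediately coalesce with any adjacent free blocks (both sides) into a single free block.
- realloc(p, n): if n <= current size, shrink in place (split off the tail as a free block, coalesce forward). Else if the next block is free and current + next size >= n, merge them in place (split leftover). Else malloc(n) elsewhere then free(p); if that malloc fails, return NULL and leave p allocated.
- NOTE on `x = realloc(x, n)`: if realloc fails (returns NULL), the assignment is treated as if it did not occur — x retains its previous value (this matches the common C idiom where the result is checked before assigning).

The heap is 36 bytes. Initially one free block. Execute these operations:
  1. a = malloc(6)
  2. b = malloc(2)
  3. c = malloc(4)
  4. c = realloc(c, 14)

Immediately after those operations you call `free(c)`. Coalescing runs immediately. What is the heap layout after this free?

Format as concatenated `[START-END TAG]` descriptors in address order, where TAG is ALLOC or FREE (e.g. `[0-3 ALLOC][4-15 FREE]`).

Answer: [0-5 ALLOC][6-7 ALLOC][8-35 FREE]

Derivation:
Op 1: a = malloc(6) -> a = 0; heap: [0-5 ALLOC][6-35 FREE]
Op 2: b = malloc(2) -> b = 6; heap: [0-5 ALLOC][6-7 ALLOC][8-35 FREE]
Op 3: c = malloc(4) -> c = 8; heap: [0-5 ALLOC][6-7 ALLOC][8-11 ALLOC][12-35 FREE]
Op 4: c = realloc(c, 14) -> c = 8; heap: [0-5 ALLOC][6-7 ALLOC][8-21 ALLOC][22-35 FREE]
free(c): c = 8 -> block [8-21 ALLOC]; mark free, coalesce with adjacent free neighbors -> [0-5 ALLOC][6-7 ALLOC][8-35 FREE]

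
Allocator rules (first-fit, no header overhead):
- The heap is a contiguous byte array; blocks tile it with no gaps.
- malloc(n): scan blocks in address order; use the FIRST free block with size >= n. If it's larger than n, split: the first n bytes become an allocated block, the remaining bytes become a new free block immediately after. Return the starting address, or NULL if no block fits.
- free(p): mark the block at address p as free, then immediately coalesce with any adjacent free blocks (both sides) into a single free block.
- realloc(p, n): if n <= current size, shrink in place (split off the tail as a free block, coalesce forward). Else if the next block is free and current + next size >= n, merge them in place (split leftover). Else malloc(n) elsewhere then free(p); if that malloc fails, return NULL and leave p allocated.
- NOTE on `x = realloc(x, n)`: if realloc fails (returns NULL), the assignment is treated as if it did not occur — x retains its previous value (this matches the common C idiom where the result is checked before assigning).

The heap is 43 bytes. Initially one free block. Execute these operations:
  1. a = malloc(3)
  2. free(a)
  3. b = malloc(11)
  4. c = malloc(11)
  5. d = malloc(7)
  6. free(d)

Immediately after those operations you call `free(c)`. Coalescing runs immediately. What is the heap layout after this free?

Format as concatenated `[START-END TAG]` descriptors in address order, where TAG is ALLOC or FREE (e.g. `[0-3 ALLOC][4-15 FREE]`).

Op 1: a = malloc(3) -> a = 0; heap: [0-2 ALLOC][3-42 FREE]
Op 2: free(a) -> (freed a); heap: [0-42 FREE]
Op 3: b = malloc(11) -> b = 0; heap: [0-10 ALLOC][11-42 FREE]
Op 4: c = malloc(11) -> c = 11; heap: [0-10 ALLOC][11-21 ALLOC][22-42 FREE]
Op 5: d = malloc(7) -> d = 22; heap: [0-10 ALLOC][11-21 ALLOC][22-28 ALLOC][29-42 FREE]
Op 6: free(d) -> (freed d); heap: [0-10 ALLOC][11-21 ALLOC][22-42 FREE]
free(c): c = 11 -> block [11-21 ALLOC]; mark free, coalesce with adjacent free neighbors -> [0-10 ALLOC][11-42 FREE]

Answer: [0-10 ALLOC][11-42 FREE]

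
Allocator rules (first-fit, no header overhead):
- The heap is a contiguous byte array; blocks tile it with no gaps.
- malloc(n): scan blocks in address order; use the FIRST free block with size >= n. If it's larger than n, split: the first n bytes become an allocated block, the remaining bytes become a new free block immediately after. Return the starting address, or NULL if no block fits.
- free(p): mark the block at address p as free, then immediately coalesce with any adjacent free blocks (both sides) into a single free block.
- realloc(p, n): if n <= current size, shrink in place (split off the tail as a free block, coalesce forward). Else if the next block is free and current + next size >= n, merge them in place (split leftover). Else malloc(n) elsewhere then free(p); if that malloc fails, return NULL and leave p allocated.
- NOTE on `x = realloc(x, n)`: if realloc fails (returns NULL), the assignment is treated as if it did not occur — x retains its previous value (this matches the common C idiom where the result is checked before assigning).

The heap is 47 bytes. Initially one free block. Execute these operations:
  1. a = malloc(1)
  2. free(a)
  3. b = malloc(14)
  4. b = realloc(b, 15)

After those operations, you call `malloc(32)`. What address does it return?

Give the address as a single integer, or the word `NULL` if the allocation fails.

Answer: 15

Derivation:
Op 1: a = malloc(1) -> a = 0; heap: [0-0 ALLOC][1-46 FREE]
Op 2: free(a) -> (freed a); heap: [0-46 FREE]
Op 3: b = malloc(14) -> b = 0; heap: [0-13 ALLOC][14-46 FREE]
Op 4: b = realloc(b, 15) -> b = 0; heap: [0-14 ALLOC][15-46 FREE]
malloc(32): first-fit scan over [0-14 ALLOC][15-46 FREE] -> 15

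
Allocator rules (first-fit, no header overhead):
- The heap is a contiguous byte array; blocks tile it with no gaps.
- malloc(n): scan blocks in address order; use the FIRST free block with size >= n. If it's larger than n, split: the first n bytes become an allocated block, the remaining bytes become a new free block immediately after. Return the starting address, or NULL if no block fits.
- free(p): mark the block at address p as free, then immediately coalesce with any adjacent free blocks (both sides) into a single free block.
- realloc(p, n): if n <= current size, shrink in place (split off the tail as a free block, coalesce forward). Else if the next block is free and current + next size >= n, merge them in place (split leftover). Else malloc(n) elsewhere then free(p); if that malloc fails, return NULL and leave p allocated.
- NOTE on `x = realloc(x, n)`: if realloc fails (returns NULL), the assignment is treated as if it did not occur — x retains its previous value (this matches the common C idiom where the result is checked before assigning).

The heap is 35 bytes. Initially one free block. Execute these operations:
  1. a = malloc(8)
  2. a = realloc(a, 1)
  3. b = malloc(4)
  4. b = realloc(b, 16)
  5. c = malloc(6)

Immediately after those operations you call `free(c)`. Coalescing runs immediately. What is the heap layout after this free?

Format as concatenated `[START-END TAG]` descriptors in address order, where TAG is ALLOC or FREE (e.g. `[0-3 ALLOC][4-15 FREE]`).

Answer: [0-0 ALLOC][1-16 ALLOC][17-34 FREE]

Derivation:
Op 1: a = malloc(8) -> a = 0; heap: [0-7 ALLOC][8-34 FREE]
Op 2: a = realloc(a, 1) -> a = 0; heap: [0-0 ALLOC][1-34 FREE]
Op 3: b = malloc(4) -> b = 1; heap: [0-0 ALLOC][1-4 ALLOC][5-34 FREE]
Op 4: b = realloc(b, 16) -> b = 1; heap: [0-0 ALLOC][1-16 ALLOC][17-34 FREE]
Op 5: c = malloc(6) -> c = 17; heap: [0-0 ALLOC][1-16 ALLOC][17-22 ALLOC][23-34 FREE]
free(c): c = 17 -> block [17-22 ALLOC]; mark free, coalesce with adjacent free neighbors -> [0-0 ALLOC][1-16 ALLOC][17-34 FREE]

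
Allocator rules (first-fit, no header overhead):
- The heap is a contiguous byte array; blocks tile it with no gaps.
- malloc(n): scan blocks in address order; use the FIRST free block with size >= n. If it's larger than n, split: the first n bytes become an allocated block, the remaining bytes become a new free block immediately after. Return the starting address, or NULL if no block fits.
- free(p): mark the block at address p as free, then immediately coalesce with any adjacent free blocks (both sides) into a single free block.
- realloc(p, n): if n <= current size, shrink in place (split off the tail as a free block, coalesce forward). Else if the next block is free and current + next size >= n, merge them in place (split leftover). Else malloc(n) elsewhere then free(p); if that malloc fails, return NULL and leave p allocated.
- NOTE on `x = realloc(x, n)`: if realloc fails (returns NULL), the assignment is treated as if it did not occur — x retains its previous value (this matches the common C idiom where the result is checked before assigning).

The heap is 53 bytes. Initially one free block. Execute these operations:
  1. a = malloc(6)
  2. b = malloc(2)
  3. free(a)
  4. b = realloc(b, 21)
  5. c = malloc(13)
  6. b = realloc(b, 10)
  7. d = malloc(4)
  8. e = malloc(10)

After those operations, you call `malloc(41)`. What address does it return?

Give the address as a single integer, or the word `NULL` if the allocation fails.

Answer: NULL

Derivation:
Op 1: a = malloc(6) -> a = 0; heap: [0-5 ALLOC][6-52 FREE]
Op 2: b = malloc(2) -> b = 6; heap: [0-5 ALLOC][6-7 ALLOC][8-52 FREE]
Op 3: free(a) -> (freed a); heap: [0-5 FREE][6-7 ALLOC][8-52 FREE]
Op 4: b = realloc(b, 21) -> b = 6; heap: [0-5 FREE][6-26 ALLOC][27-52 FREE]
Op 5: c = malloc(13) -> c = 27; heap: [0-5 FREE][6-26 ALLOC][27-39 ALLOC][40-52 FREE]
Op 6: b = realloc(b, 10) -> b = 6; heap: [0-5 FREE][6-15 ALLOC][16-26 FREE][27-39 ALLOC][40-52 FREE]
Op 7: d = malloc(4) -> d = 0; heap: [0-3 ALLOC][4-5 FREE][6-15 ALLOC][16-26 FREE][27-39 ALLOC][40-52 FREE]
Op 8: e = malloc(10) -> e = 16; heap: [0-3 ALLOC][4-5 FREE][6-15 ALLOC][16-25 ALLOC][26-26 FREE][27-39 ALLOC][40-52 FREE]
malloc(41): first-fit scan over [0-3 ALLOC][4-5 FREE][6-15 ALLOC][16-25 ALLOC][26-26 FREE][27-39 ALLOC][40-52 FREE] -> NULL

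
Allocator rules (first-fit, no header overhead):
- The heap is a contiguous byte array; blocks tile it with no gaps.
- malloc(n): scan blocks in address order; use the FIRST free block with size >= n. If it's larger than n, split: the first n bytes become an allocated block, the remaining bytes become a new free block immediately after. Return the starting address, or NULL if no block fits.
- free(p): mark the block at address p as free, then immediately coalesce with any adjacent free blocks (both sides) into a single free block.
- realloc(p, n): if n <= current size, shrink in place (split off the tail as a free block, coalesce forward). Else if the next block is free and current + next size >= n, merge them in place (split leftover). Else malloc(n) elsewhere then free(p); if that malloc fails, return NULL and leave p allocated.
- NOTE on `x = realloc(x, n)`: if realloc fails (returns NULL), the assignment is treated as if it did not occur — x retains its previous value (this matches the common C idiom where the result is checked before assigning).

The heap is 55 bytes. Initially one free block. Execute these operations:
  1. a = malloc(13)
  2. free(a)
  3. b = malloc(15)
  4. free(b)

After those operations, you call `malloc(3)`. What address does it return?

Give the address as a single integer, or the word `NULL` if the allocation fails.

Answer: 0

Derivation:
Op 1: a = malloc(13) -> a = 0; heap: [0-12 ALLOC][13-54 FREE]
Op 2: free(a) -> (freed a); heap: [0-54 FREE]
Op 3: b = malloc(15) -> b = 0; heap: [0-14 ALLOC][15-54 FREE]
Op 4: free(b) -> (freed b); heap: [0-54 FREE]
malloc(3): first-fit scan over [0-54 FREE] -> 0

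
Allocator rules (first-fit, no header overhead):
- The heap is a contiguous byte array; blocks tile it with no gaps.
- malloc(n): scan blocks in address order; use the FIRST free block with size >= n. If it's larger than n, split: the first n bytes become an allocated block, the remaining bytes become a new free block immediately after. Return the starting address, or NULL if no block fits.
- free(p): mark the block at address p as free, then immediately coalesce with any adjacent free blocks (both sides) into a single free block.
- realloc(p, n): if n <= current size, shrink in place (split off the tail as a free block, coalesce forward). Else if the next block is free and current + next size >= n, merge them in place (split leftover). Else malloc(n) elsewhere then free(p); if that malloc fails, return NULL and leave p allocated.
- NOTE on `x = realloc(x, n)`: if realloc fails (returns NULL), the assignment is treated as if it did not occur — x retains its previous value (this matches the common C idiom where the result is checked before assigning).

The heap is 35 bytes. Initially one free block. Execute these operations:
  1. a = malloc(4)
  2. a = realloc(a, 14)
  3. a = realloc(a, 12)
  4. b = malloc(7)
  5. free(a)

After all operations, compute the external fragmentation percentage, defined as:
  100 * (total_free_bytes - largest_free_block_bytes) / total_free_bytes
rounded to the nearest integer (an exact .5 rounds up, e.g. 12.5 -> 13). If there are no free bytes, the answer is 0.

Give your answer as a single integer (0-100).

Answer: 43

Derivation:
Op 1: a = malloc(4) -> a = 0; heap: [0-3 ALLOC][4-34 FREE]
Op 2: a = realloc(a, 14) -> a = 0; heap: [0-13 ALLOC][14-34 FREE]
Op 3: a = realloc(a, 12) -> a = 0; heap: [0-11 ALLOC][12-34 FREE]
Op 4: b = malloc(7) -> b = 12; heap: [0-11 ALLOC][12-18 ALLOC][19-34 FREE]
Op 5: free(a) -> (freed a); heap: [0-11 FREE][12-18 ALLOC][19-34 FREE]
Free blocks: [12 16] total_free=28 largest=16 -> 100*(28-16)/28 = 1200/28 ≈ 42.857 -> rounds to 43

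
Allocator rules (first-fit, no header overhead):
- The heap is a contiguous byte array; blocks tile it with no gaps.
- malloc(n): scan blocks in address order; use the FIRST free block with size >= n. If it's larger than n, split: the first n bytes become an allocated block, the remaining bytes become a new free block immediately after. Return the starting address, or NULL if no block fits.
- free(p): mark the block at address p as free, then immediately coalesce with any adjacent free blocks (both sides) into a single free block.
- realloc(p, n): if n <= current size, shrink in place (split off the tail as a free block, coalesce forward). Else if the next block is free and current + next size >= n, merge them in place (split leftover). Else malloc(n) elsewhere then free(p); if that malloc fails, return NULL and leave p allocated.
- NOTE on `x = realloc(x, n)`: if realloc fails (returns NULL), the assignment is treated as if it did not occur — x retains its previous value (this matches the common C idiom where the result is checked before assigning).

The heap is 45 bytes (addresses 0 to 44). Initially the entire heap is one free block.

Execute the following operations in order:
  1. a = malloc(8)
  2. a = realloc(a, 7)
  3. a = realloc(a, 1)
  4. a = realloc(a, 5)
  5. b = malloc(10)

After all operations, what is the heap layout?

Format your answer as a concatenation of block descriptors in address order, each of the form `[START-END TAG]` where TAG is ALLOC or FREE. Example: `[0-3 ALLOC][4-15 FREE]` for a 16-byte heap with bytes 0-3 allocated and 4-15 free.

Op 1: a = malloc(8) -> a = 0; heap: [0-7 ALLOC][8-44 FREE]
Op 2: a = realloc(a, 7) -> a = 0; heap: [0-6 ALLOC][7-44 FREE]
Op 3: a = realloc(a, 1) -> a = 0; heap: [0-0 ALLOC][1-44 FREE]
Op 4: a = realloc(a, 5) -> a = 0; heap: [0-4 ALLOC][5-44 FREE]
Op 5: b = malloc(10) -> b = 5; heap: [0-4 ALLOC][5-14 ALLOC][15-44 FREE]

Answer: [0-4 ALLOC][5-14 ALLOC][15-44 FREE]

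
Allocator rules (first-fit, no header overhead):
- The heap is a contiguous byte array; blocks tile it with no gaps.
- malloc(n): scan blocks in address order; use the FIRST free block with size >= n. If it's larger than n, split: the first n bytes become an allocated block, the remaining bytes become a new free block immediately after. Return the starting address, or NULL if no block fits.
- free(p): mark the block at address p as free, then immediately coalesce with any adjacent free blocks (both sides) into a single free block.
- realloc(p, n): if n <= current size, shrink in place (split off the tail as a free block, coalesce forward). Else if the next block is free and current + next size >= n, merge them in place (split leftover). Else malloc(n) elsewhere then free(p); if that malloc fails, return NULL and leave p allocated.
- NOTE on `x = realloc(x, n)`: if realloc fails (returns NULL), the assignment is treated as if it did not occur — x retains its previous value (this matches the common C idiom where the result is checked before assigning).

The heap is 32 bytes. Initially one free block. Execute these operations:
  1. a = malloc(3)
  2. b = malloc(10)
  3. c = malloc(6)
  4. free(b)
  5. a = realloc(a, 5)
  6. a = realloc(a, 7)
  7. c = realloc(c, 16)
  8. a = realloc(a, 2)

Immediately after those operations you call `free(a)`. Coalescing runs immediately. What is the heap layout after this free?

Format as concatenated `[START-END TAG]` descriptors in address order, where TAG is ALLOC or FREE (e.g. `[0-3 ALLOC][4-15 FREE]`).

Op 1: a = malloc(3) -> a = 0; heap: [0-2 ALLOC][3-31 FREE]
Op 2: b = malloc(10) -> b = 3; heap: [0-2 ALLOC][3-12 ALLOC][13-31 FREE]
Op 3: c = malloc(6) -> c = 13; heap: [0-2 ALLOC][3-12 ALLOC][13-18 ALLOC][19-31 FREE]
Op 4: free(b) -> (freed b); heap: [0-2 ALLOC][3-12 FREE][13-18 ALLOC][19-31 FREE]
Op 5: a = realloc(a, 5) -> a = 0; heap: [0-4 ALLOC][5-12 FREE][13-18 ALLOC][19-31 FREE]
Op 6: a = realloc(a, 7) -> a = 0; heap: [0-6 ALLOC][7-12 FREE][13-18 ALLOC][19-31 FREE]
Op 7: c = realloc(c, 16) -> c = 13; heap: [0-6 ALLOC][7-12 FREE][13-28 ALLOC][29-31 FREE]
Op 8: a = realloc(a, 2) -> a = 0; heap: [0-1 ALLOC][2-12 FREE][13-28 ALLOC][29-31 FREE]
free(a): a = 0 -> block [0-1 ALLOC]; mark free, coalesce with adjacent free neighbors -> [0-12 FREE][13-28 ALLOC][29-31 FREE]

Answer: [0-12 FREE][13-28 ALLOC][29-31 FREE]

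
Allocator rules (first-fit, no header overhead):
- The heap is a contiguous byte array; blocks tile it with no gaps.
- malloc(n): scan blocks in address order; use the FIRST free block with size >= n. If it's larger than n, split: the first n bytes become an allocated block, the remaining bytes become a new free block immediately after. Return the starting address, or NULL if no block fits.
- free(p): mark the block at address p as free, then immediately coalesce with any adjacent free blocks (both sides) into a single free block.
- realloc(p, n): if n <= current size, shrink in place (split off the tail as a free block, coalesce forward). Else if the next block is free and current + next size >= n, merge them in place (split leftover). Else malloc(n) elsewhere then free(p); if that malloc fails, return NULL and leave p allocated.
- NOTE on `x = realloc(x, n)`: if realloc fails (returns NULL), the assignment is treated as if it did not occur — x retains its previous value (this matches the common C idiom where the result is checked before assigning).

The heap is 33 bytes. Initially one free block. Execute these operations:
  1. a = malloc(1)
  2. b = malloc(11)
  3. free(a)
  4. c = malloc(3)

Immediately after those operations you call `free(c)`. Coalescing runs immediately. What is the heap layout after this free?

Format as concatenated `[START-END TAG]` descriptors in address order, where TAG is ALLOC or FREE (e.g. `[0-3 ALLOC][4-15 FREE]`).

Answer: [0-0 FREE][1-11 ALLOC][12-32 FREE]

Derivation:
Op 1: a = malloc(1) -> a = 0; heap: [0-0 ALLOC][1-32 FREE]
Op 2: b = malloc(11) -> b = 1; heap: [0-0 ALLOC][1-11 ALLOC][12-32 FREE]
Op 3: free(a) -> (freed a); heap: [0-0 FREE][1-11 ALLOC][12-32 FREE]
Op 4: c = malloc(3) -> c = 12; heap: [0-0 FREE][1-11 ALLOC][12-14 ALLOC][15-32 FREE]
free(c): c = 12 -> block [12-14 ALLOC]; mark free, coalesce with adjacent free neighbors -> [0-0 FREE][1-11 ALLOC][12-32 FREE]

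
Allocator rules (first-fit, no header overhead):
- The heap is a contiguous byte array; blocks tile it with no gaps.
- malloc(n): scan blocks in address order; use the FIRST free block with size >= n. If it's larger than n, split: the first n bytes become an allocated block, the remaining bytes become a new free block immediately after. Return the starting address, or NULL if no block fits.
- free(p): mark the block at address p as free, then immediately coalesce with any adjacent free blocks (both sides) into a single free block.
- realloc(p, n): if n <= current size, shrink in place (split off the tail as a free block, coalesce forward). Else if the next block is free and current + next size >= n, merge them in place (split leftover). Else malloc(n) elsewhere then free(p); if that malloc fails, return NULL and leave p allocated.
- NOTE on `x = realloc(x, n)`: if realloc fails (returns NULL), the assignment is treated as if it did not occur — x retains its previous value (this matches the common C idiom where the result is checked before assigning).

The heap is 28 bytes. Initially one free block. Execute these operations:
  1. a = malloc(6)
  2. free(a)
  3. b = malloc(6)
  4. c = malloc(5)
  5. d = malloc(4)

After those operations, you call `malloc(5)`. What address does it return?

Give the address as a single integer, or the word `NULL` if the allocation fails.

Answer: 15

Derivation:
Op 1: a = malloc(6) -> a = 0; heap: [0-5 ALLOC][6-27 FREE]
Op 2: free(a) -> (freed a); heap: [0-27 FREE]
Op 3: b = malloc(6) -> b = 0; heap: [0-5 ALLOC][6-27 FREE]
Op 4: c = malloc(5) -> c = 6; heap: [0-5 ALLOC][6-10 ALLOC][11-27 FREE]
Op 5: d = malloc(4) -> d = 11; heap: [0-5 ALLOC][6-10 ALLOC][11-14 ALLOC][15-27 FREE]
malloc(5): first-fit scan over [0-5 ALLOC][6-10 ALLOC][11-14 ALLOC][15-27 FREE] -> 15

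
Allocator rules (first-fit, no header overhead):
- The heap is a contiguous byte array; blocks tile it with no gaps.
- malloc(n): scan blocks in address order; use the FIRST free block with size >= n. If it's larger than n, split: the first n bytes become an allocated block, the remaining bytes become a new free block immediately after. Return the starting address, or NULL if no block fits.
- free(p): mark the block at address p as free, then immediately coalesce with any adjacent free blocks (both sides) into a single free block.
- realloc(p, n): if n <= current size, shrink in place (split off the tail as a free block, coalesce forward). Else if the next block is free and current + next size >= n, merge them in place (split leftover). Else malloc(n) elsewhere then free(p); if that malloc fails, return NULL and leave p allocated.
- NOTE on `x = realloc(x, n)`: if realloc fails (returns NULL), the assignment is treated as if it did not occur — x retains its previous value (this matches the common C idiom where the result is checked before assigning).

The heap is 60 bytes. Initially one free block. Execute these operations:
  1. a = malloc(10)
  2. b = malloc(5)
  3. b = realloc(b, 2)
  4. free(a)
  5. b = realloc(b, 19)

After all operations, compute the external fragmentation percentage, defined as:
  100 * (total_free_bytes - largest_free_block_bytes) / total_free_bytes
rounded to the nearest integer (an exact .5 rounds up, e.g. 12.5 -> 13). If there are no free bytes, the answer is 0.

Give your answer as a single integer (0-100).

Op 1: a = malloc(10) -> a = 0; heap: [0-9 ALLOC][10-59 FREE]
Op 2: b = malloc(5) -> b = 10; heap: [0-9 ALLOC][10-14 ALLOC][15-59 FREE]
Op 3: b = realloc(b, 2) -> b = 10; heap: [0-9 ALLOC][10-11 ALLOC][12-59 FREE]
Op 4: free(a) -> (freed a); heap: [0-9 FREE][10-11 ALLOC][12-59 FREE]
Op 5: b = realloc(b, 19) -> b = 10; heap: [0-9 FREE][10-28 ALLOC][29-59 FREE]
Free blocks: [10 31] total_free=41 largest=31 -> 100*(41-31)/41 = 1000/41 ≈ 24.390 -> rounds to 24

Answer: 24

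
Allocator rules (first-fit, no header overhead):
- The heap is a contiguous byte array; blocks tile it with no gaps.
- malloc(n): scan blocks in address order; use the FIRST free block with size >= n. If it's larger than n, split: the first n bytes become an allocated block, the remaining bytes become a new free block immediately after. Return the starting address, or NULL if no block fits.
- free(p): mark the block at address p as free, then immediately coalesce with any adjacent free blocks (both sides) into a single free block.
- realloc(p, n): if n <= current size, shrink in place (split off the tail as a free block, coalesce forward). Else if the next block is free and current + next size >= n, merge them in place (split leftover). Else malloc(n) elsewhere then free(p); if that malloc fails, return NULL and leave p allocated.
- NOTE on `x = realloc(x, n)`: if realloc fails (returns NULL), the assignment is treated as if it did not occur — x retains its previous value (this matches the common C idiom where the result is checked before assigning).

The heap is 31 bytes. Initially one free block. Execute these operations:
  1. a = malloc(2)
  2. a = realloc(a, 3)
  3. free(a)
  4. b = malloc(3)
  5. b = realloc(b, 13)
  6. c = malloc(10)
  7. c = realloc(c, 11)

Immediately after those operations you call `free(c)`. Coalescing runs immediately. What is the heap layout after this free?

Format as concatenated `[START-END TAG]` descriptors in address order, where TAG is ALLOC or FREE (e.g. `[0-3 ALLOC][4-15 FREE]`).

Answer: [0-12 ALLOC][13-30 FREE]

Derivation:
Op 1: a = malloc(2) -> a = 0; heap: [0-1 ALLOC][2-30 FREE]
Op 2: a = realloc(a, 3) -> a = 0; heap: [0-2 ALLOC][3-30 FREE]
Op 3: free(a) -> (freed a); heap: [0-30 FREE]
Op 4: b = malloc(3) -> b = 0; heap: [0-2 ALLOC][3-30 FREE]
Op 5: b = realloc(b, 13) -> b = 0; heap: [0-12 ALLOC][13-30 FREE]
Op 6: c = malloc(10) -> c = 13; heap: [0-12 ALLOC][13-22 ALLOC][23-30 FREE]
Op 7: c = realloc(c, 11) -> c = 13; heap: [0-12 ALLOC][13-23 ALLOC][24-30 FREE]
free(c): c = 13 -> block [13-23 ALLOC]; mark free, coalesce with adjacent free neighbors -> [0-12 ALLOC][13-30 FREE]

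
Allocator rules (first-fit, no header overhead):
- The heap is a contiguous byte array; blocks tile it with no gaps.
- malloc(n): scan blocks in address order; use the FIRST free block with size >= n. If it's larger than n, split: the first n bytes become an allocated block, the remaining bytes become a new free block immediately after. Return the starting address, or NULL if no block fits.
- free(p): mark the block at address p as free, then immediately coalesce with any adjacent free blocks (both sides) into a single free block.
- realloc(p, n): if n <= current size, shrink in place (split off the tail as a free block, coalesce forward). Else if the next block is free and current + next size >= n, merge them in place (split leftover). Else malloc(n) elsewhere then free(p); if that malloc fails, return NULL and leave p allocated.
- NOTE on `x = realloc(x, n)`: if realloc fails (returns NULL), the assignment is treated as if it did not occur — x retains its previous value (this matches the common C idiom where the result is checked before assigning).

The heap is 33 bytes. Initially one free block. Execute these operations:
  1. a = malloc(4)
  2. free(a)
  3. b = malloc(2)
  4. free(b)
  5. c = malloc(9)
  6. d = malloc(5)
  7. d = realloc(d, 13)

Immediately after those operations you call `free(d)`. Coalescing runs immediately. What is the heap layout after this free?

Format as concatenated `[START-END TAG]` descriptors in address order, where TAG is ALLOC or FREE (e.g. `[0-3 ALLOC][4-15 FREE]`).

Answer: [0-8 ALLOC][9-32 FREE]

Derivation:
Op 1: a = malloc(4) -> a = 0; heap: [0-3 ALLOC][4-32 FREE]
Op 2: free(a) -> (freed a); heap: [0-32 FREE]
Op 3: b = malloc(2) -> b = 0; heap: [0-1 ALLOC][2-32 FREE]
Op 4: free(b) -> (freed b); heap: [0-32 FREE]
Op 5: c = malloc(9) -> c = 0; heap: [0-8 ALLOC][9-32 FREE]
Op 6: d = malloc(5) -> d = 9; heap: [0-8 ALLOC][9-13 ALLOC][14-32 FREE]
Op 7: d = realloc(d, 13) -> d = 9; heap: [0-8 ALLOC][9-21 ALLOC][22-32 FREE]
free(d): d = 9 -> block [9-21 ALLOC]; mark free, coalesce with adjacent free neighbors -> [0-8 ALLOC][9-32 FREE]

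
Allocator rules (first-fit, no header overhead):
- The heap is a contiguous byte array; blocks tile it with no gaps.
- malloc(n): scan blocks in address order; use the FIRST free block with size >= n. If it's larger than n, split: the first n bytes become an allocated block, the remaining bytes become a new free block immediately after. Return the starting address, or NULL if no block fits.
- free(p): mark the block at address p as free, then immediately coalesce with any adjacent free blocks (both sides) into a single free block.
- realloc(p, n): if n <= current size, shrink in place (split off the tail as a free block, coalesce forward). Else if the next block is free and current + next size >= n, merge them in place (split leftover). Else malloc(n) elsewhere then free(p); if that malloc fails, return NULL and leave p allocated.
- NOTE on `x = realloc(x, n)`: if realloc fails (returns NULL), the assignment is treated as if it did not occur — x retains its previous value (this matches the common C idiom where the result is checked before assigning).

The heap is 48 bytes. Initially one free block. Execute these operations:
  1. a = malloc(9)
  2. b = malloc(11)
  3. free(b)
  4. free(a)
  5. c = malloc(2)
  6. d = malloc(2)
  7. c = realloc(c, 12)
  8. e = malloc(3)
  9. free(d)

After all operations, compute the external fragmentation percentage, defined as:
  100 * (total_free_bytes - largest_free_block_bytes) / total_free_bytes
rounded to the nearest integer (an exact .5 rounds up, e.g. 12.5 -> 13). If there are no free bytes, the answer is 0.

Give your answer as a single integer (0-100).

Op 1: a = malloc(9) -> a = 0; heap: [0-8 ALLOC][9-47 FREE]
Op 2: b = malloc(11) -> b = 9; heap: [0-8 ALLOC][9-19 ALLOC][20-47 FREE]
Op 3: free(b) -> (freed b); heap: [0-8 ALLOC][9-47 FREE]
Op 4: free(a) -> (freed a); heap: [0-47 FREE]
Op 5: c = malloc(2) -> c = 0; heap: [0-1 ALLOC][2-47 FREE]
Op 6: d = malloc(2) -> d = 2; heap: [0-1 ALLOC][2-3 ALLOC][4-47 FREE]
Op 7: c = realloc(c, 12) -> c = 4; heap: [0-1 FREE][2-3 ALLOC][4-15 ALLOC][16-47 FREE]
Op 8: e = malloc(3) -> e = 16; heap: [0-1 FREE][2-3 ALLOC][4-15 ALLOC][16-18 ALLOC][19-47 FREE]
Op 9: free(d) -> (freed d); heap: [0-3 FREE][4-15 ALLOC][16-18 ALLOC][19-47 FREE]
Free blocks: [4 29] total_free=33 largest=29 -> 100*(33-29)/33 = 400/33 ≈ 12.121 -> rounds to 12

Answer: 12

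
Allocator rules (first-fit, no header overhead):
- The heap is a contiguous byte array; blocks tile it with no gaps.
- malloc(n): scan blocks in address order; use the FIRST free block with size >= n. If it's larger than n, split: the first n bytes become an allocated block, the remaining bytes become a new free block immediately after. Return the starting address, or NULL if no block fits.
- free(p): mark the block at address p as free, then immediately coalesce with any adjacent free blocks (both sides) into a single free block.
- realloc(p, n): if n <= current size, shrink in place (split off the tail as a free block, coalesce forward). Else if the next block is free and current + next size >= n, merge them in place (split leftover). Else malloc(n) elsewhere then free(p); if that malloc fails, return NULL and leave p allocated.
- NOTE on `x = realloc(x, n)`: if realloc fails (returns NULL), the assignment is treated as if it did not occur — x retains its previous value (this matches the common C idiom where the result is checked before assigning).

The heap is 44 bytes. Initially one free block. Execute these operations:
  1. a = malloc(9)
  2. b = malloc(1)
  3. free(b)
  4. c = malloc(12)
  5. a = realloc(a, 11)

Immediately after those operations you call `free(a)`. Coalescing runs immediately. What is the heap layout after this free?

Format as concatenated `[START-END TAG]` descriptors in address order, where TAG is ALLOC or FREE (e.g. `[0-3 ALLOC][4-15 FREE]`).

Op 1: a = malloc(9) -> a = 0; heap: [0-8 ALLOC][9-43 FREE]
Op 2: b = malloc(1) -> b = 9; heap: [0-8 ALLOC][9-9 ALLOC][10-43 FREE]
Op 3: free(b) -> (freed b); heap: [0-8 ALLOC][9-43 FREE]
Op 4: c = malloc(12) -> c = 9; heap: [0-8 ALLOC][9-20 ALLOC][21-43 FREE]
Op 5: a = realloc(a, 11) -> a = 21; heap: [0-8 FREE][9-20 ALLOC][21-31 ALLOC][32-43 FREE]
free(a): a = 21 -> block [21-31 ALLOC]; mark free, coalesce with adjacent free neighbors -> [0-8 FREE][9-20 ALLOC][21-43 FREE]

Answer: [0-8 FREE][9-20 ALLOC][21-43 FREE]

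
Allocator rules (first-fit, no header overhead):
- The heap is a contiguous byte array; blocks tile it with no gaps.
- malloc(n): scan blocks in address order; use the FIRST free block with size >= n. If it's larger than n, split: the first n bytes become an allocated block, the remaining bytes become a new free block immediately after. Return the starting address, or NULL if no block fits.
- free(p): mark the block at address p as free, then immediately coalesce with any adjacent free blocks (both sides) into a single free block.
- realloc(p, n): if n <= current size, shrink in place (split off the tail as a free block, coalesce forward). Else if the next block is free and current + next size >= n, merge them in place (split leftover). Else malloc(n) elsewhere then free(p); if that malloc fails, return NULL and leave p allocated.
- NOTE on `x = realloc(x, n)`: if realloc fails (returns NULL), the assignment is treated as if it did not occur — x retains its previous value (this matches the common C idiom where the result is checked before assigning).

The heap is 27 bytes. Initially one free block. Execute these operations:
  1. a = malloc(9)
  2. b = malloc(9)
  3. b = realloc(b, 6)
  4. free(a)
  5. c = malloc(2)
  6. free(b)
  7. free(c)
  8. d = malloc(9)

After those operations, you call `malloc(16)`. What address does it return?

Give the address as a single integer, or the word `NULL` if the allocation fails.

Answer: 9

Derivation:
Op 1: a = malloc(9) -> a = 0; heap: [0-8 ALLOC][9-26 FREE]
Op 2: b = malloc(9) -> b = 9; heap: [0-8 ALLOC][9-17 ALLOC][18-26 FREE]
Op 3: b = realloc(b, 6) -> b = 9; heap: [0-8 ALLOC][9-14 ALLOC][15-26 FREE]
Op 4: free(a) -> (freed a); heap: [0-8 FREE][9-14 ALLOC][15-26 FREE]
Op 5: c = malloc(2) -> c = 0; heap: [0-1 ALLOC][2-8 FREE][9-14 ALLOC][15-26 FREE]
Op 6: free(b) -> (freed b); heap: [0-1 ALLOC][2-26 FREE]
Op 7: free(c) -> (freed c); heap: [0-26 FREE]
Op 8: d = malloc(9) -> d = 0; heap: [0-8 ALLOC][9-26 FREE]
malloc(16): first-fit scan over [0-8 ALLOC][9-26 FREE] -> 9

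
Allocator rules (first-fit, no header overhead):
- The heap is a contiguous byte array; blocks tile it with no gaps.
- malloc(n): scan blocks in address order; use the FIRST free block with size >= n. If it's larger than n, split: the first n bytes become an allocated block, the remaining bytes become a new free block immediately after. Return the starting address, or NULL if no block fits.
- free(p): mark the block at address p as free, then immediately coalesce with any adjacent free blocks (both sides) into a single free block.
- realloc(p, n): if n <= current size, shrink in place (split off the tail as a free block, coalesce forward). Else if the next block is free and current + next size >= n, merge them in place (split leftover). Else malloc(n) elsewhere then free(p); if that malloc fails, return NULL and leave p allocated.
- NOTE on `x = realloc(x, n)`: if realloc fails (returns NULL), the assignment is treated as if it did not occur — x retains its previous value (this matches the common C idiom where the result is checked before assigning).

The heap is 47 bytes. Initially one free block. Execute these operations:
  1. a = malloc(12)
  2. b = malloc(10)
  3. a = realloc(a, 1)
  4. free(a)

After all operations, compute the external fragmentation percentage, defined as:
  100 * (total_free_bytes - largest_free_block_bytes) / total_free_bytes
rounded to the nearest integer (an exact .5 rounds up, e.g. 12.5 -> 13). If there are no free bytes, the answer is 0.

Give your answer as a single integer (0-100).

Answer: 32

Derivation:
Op 1: a = malloc(12) -> a = 0; heap: [0-11 ALLOC][12-46 FREE]
Op 2: b = malloc(10) -> b = 12; heap: [0-11 ALLOC][12-21 ALLOC][22-46 FREE]
Op 3: a = realloc(a, 1) -> a = 0; heap: [0-0 ALLOC][1-11 FREE][12-21 ALLOC][22-46 FREE]
Op 4: free(a) -> (freed a); heap: [0-11 FREE][12-21 ALLOC][22-46 FREE]
Free blocks: [12 25] total_free=37 largest=25 -> 100*(37-25)/37 = 1200/37 ≈ 32.432 -> rounds to 32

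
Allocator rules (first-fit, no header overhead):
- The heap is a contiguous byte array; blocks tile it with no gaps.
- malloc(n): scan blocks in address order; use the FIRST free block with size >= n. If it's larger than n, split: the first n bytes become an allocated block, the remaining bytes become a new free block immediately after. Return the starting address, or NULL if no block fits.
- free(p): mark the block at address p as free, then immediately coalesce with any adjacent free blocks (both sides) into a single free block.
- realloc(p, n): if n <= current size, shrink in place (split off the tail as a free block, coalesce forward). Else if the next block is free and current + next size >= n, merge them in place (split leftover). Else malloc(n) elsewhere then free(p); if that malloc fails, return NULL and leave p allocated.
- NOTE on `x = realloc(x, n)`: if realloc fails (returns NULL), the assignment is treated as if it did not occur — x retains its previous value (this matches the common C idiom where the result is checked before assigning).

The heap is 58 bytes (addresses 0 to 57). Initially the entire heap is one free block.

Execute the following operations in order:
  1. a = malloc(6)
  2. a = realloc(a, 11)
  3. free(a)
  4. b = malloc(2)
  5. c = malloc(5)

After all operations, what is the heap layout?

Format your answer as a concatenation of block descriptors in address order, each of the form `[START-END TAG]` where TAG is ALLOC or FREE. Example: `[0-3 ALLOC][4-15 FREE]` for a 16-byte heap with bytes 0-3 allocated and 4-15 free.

Op 1: a = malloc(6) -> a = 0; heap: [0-5 ALLOC][6-57 FREE]
Op 2: a = realloc(a, 11) -> a = 0; heap: [0-10 ALLOC][11-57 FREE]
Op 3: free(a) -> (freed a); heap: [0-57 FREE]
Op 4: b = malloc(2) -> b = 0; heap: [0-1 ALLOC][2-57 FREE]
Op 5: c = malloc(5) -> c = 2; heap: [0-1 ALLOC][2-6 ALLOC][7-57 FREE]

Answer: [0-1 ALLOC][2-6 ALLOC][7-57 FREE]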